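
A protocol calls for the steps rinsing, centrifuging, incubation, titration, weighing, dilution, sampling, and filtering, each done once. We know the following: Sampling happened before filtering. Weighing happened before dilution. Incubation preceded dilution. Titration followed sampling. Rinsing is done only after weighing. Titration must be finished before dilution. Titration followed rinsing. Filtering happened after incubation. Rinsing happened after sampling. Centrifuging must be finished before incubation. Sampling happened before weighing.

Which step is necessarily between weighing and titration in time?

Tracing the constraints gives weighing → rinsing → titration, so rinsing sits after weighing and before titration.
No other step is forced both after weighing and before titration.

rinsing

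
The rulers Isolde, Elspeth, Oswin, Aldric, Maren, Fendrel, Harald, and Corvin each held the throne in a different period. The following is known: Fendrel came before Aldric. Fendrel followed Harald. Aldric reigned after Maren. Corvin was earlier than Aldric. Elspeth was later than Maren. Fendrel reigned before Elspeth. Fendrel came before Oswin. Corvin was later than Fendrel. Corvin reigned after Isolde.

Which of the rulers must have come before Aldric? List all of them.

Directly stated before Aldric: Corvin, Fendrel, and Maren.
Harald reaches Aldric via Harald → Fendrel → Aldric.
Isolde reaches Aldric via Isolde → Corvin → Aldric.

Corvin, Fendrel, Harald, Isolde, Maren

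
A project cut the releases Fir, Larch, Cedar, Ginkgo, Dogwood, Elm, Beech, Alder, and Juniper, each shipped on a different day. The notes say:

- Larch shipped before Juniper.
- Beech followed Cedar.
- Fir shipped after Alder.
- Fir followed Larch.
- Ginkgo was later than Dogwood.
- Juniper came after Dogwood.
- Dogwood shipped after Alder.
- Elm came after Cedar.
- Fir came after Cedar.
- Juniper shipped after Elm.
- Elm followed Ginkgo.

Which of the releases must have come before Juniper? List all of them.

Alder, Cedar, Dogwood, Elm, Ginkgo, Larch

Directly stated before Juniper: Dogwood, Elm, and Larch.
Alder reaches Juniper via Alder → Dogwood → Juniper.
Cedar reaches Juniper via Cedar → Elm → Juniper.
Ginkgo reaches Juniper via Ginkgo → Elm → Juniper.
No chain forces Fir (or any of the others) ahead of Juniper.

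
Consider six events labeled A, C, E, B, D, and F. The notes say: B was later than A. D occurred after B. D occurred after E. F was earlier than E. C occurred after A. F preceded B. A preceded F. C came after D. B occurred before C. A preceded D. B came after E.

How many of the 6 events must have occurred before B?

3

Directly stated before B: A, E, and F.
That's A, E, and F — 3 in all.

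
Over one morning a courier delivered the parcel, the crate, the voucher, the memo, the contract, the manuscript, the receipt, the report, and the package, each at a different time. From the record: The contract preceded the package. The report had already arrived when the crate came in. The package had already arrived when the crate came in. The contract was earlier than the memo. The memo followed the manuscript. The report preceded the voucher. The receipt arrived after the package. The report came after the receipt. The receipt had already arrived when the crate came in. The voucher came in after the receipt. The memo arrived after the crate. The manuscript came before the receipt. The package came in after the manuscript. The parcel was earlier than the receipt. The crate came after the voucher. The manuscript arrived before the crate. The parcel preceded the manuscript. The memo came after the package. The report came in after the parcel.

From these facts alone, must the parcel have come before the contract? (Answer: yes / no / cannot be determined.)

No chain of stated constraints runs from the parcel to the contract, and none runs from the contract to the parcel either.
So the relative order of the parcel and the contract is not fixed by the given facts.

cannot be determined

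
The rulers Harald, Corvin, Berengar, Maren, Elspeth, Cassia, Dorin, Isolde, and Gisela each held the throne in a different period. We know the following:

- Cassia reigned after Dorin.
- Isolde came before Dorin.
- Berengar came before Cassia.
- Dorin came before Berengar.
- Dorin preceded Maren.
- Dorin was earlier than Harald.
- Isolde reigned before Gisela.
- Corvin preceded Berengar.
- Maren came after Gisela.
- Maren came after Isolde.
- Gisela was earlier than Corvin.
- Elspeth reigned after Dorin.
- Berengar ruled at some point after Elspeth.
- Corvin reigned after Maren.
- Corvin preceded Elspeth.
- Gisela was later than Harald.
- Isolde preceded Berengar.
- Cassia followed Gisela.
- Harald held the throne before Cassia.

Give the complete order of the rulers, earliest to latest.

Isolde, Dorin, Harald, Gisela, Maren, Corvin, Elspeth, Berengar, Cassia

The constraints fix every adjacent pair, so only one ordering works:
Isolde → Dorin → Harald → Gisela → Maren → Corvin → Elspeth → Berengar → Cassia.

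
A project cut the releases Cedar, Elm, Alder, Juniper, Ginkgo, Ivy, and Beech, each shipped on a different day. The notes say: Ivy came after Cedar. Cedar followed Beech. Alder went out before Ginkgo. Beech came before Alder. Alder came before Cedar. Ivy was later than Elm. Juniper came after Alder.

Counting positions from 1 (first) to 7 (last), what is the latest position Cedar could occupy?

6

Cedar must come before Ivy — 1 release forced after it.
Everything else can be placed before Cedar in some valid order, so Cedar can sit as late as position 7 − 1 = 6.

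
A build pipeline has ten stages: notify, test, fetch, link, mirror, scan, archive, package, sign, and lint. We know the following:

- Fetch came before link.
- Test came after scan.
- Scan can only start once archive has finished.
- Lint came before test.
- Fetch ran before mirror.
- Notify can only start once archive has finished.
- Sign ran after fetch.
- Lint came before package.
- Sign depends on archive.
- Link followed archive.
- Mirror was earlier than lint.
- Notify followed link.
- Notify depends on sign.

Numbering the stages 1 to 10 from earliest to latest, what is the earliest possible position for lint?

Fetch and mirror must both come before lint — 2 forced predecessors.
Nothing else is forced ahead of lint, so its earliest slot is position 2 + 1 = 3.

3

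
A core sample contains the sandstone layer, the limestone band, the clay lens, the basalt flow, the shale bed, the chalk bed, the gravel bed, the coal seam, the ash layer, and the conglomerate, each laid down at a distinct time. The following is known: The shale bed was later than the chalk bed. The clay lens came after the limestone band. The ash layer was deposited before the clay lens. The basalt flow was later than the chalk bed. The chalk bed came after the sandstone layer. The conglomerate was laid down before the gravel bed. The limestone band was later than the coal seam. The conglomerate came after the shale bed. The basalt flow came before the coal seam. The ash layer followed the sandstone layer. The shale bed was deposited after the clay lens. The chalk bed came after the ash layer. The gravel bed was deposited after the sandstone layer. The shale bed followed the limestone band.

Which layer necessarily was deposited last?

the gravel bed

Every other layer has a chain of constraints placing it before the gravel bed, so the gravel bed is last.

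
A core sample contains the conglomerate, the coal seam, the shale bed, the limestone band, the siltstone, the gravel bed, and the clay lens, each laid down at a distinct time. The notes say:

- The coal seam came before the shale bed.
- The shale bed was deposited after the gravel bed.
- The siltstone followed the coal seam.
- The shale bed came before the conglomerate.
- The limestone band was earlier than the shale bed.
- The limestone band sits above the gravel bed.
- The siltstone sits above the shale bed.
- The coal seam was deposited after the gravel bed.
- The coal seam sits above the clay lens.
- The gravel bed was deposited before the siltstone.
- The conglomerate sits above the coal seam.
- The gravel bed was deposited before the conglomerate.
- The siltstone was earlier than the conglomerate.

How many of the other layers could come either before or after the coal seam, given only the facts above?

1

Forced before the coal seam: the clay lens and the gravel bed; forced after the coal seam: the conglomerate, the shale bed, and the siltstone.
That leaves the limestone band with no forced order relative to the coal seam — 1.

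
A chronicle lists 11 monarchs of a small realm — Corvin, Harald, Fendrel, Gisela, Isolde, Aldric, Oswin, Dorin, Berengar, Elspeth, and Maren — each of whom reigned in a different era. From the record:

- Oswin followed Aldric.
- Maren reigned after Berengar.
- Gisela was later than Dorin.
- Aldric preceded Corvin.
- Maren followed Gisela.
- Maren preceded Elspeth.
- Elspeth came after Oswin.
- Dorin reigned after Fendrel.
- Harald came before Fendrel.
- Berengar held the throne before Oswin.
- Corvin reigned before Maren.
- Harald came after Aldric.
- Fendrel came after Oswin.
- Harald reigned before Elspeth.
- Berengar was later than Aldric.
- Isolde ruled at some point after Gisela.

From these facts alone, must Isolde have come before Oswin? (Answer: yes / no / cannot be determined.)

no

Tracing the constraints gives Oswin → Fendrel → Dorin → Gisela → Isolde, so Oswin must come before Isolde.
That means Isolde cannot be before Oswin.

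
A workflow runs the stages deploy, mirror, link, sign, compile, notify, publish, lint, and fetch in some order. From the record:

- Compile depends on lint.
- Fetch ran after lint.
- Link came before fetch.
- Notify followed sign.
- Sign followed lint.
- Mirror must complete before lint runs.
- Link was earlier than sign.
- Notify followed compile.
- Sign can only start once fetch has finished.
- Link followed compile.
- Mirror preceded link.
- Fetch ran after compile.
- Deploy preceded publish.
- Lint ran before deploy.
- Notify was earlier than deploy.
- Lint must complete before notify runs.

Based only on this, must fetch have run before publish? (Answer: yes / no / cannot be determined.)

Chain the constraints: fetch → sign → notify → deploy → publish. Each link is directly stated, so fetch comes before publish.

yes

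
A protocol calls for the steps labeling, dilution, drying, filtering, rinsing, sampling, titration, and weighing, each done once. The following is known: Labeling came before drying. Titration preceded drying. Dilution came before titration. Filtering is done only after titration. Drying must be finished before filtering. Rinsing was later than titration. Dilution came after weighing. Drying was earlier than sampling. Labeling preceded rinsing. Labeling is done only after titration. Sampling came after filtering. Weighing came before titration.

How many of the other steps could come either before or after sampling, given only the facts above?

1

Forced before sampling: dilution, drying, filtering, labeling, titration, and weighing.
That leaves rinsing with no forced order relative to sampling — 1.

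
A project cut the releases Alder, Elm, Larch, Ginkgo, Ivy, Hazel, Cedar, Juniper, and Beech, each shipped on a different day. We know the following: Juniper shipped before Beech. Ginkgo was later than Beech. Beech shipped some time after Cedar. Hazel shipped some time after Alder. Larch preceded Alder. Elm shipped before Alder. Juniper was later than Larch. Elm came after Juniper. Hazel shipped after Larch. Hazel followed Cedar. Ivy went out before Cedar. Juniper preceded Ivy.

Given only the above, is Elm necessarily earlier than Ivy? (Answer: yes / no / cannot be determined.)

cannot be determined

No chain of stated constraints runs from Elm to Ivy, and none runs from Ivy to Elm either.
So the relative order of Elm and Ivy is not fixed by the given facts.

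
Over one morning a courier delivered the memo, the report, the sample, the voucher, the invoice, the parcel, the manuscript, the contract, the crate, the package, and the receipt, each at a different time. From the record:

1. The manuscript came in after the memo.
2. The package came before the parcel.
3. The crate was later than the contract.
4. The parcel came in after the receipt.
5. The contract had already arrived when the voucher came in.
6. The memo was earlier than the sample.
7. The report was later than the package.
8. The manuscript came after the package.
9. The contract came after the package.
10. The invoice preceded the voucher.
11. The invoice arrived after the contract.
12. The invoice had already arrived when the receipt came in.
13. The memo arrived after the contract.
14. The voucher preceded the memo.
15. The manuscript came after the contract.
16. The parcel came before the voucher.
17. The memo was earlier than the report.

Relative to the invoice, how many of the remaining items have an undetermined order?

Forced before the invoice: the contract and the package; forced after the invoice: the manuscript, the memo, the parcel, the receipt, the report, the sample, and the voucher.
That leaves the crate with no forced order relative to the invoice — 1.

1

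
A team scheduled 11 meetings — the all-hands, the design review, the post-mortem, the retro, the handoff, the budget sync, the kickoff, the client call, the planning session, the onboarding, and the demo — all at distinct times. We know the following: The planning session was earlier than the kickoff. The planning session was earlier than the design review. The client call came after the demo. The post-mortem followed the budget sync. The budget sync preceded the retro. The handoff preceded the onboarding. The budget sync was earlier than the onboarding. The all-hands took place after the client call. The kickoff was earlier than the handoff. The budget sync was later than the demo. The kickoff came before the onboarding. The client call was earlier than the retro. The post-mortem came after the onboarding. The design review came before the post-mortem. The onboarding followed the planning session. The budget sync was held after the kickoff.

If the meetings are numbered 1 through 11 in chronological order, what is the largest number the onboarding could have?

10

The onboarding must come before the post-mortem — 1 meeting forced after it.
Everything else can be placed before the onboarding in some valid order, so the onboarding can sit as late as position 11 − 1 = 10.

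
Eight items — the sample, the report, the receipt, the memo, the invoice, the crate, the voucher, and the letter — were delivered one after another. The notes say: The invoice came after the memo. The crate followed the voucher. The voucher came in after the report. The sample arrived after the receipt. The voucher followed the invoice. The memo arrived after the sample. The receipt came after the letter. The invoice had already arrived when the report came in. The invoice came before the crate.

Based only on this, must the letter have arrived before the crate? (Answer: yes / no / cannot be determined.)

Chain the constraints: the letter → the receipt → the sample → the memo → the invoice → the crate. Each link is directly stated, so the letter comes before the crate.

yes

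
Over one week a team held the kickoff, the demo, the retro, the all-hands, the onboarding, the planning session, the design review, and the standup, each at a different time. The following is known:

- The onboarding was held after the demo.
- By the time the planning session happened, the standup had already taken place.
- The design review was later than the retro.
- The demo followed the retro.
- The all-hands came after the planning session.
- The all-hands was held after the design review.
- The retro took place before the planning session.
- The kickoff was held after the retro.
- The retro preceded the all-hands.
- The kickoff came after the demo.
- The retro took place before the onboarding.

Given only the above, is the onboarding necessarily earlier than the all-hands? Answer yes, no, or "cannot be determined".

No chain of stated constraints runs from the onboarding to the all-hands, and none runs from the all-hands to the onboarding either.
So the relative order of the onboarding and the all-hands is not fixed by the given facts.

cannot be determined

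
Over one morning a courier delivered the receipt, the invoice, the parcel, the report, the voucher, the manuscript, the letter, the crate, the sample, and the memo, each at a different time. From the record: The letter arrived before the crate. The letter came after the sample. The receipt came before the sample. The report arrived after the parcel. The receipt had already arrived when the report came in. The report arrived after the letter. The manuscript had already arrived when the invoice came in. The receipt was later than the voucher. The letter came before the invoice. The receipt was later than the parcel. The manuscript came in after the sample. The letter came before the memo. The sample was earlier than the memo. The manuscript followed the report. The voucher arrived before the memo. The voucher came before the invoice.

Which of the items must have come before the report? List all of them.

the letter, the parcel, the receipt, the sample, the voucher

Directly stated before the report: the letter, the parcel, and the receipt.
The sample reaches the report via the sample → the letter → the report.
The voucher reaches the report via the voucher → the receipt → the report.
No chain forces the memo (or any of the others) ahead of the report.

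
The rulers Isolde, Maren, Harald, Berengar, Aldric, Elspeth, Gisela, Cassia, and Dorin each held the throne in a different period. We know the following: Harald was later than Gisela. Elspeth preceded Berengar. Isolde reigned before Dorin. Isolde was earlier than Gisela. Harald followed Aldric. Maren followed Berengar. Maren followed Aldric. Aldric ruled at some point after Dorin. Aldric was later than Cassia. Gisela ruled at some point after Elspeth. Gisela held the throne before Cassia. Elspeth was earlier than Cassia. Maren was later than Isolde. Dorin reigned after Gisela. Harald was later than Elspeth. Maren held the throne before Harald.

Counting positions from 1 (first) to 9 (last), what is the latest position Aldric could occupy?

7

Aldric must come before Harald and Maren — 2 rulers forced after them.
Everything else can be placed before Aldric in some valid order, so Aldric can sit as late as position 9 − 2 = 7.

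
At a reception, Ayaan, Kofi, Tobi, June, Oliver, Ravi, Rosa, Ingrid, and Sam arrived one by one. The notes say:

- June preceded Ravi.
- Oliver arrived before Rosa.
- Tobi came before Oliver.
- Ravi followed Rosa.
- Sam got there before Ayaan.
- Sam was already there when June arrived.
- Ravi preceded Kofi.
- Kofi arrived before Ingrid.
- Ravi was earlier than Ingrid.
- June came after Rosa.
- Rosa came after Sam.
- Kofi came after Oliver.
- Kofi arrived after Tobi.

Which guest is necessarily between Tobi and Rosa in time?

Oliver

Tracing the constraints gives Tobi → Oliver → Rosa, so Oliver sits after Tobi and before Rosa.
No other guest is forced both after Tobi and before Rosa.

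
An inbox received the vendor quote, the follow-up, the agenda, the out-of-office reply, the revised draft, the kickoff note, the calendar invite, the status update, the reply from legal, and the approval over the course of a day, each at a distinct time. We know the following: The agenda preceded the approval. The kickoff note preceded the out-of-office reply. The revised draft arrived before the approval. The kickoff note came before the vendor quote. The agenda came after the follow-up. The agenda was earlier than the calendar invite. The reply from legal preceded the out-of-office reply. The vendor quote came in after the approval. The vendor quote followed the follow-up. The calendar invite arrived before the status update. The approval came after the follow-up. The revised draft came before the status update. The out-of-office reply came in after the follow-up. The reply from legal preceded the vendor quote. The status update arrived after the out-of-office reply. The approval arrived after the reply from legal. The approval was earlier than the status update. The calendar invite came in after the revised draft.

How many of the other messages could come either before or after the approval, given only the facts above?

3

Forced before the approval: the agenda, the follow-up, the reply from legal, and the revised draft; forced after the approval: the status update and the vendor quote.
That leaves the calendar invite, the kickoff note, and the out-of-office reply with no forced order relative to the approval — 3.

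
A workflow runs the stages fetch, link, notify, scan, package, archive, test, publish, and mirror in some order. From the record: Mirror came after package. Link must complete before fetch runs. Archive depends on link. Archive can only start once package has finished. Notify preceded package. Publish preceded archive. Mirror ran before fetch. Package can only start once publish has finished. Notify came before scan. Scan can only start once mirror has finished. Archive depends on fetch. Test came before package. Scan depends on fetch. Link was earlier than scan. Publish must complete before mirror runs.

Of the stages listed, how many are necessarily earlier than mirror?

Directly stated before mirror: package and publish.
Notify reaches mirror via notify → package → mirror.
Test reaches mirror via test → package → mirror.
No chain forces scan (or any of the others) ahead of mirror.
That's notify, package, publish, and test — 4 in all.

4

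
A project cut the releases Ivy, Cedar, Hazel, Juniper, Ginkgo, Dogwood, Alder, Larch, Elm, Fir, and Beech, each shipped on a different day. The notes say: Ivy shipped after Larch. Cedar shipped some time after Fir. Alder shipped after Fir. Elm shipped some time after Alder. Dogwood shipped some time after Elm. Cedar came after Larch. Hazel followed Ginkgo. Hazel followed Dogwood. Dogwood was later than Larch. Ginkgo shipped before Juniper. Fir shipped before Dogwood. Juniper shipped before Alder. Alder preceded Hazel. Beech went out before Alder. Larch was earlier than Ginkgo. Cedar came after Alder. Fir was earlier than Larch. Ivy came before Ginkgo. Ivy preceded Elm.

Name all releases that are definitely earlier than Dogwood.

Directly stated before Dogwood: Elm, Fir, and Larch.
Alder reaches Dogwood via Alder → Elm → Dogwood.
Beech reaches Dogwood via Beech → Alder → Elm → Dogwood.
Ginkgo reaches Dogwood via Ginkgo → Juniper → Alder → Elm → Dogwood.
Likewise Ivy and Juniper each reach Dogwood by chaining the stated constraints.
No chain forces Cedar (or any of the others) ahead of Dogwood.

Alder, Beech, Elm, Fir, Ginkgo, Ivy, Juniper, Larch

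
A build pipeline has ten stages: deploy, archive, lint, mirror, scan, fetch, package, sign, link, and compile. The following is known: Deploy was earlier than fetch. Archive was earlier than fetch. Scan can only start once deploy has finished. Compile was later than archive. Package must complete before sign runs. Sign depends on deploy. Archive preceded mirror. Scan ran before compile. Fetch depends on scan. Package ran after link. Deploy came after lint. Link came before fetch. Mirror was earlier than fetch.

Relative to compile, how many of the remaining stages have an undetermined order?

Forced before compile: archive, deploy, lint, and scan.
That leaves fetch, link, mirror, package, and sign with no forced order relative to compile — 5.

5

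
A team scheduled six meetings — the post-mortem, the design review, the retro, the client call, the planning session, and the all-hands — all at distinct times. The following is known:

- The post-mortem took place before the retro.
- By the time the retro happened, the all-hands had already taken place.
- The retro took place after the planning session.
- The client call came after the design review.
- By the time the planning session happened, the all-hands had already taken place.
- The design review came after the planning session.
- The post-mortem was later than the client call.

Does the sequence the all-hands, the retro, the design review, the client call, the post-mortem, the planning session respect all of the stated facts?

The constraints require the planning session before the retro, but in the proposed sequence the retro appears ahead of the planning session. That one violation is enough.

no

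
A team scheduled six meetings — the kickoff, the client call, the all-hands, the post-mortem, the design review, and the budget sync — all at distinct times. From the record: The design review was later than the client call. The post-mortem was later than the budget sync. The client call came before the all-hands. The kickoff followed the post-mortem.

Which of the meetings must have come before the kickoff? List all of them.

the budget sync, the post-mortem

Directly stated before the kickoff: the post-mortem.
The budget sync reaches the kickoff via the budget sync → the post-mortem → the kickoff.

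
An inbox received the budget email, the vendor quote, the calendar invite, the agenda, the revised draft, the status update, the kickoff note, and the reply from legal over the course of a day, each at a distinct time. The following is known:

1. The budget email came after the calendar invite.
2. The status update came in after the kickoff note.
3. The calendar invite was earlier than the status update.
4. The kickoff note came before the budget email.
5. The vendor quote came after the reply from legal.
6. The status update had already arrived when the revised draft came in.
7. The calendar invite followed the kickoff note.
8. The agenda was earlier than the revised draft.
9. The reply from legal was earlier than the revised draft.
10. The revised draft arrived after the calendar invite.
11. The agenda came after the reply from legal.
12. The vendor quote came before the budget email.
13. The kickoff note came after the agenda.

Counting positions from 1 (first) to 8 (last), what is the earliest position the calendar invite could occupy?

The agenda, the kickoff note, and the reply from legal must all come before the calendar invite — 3 forced predecessors.
Nothing else is forced ahead of the calendar invite, so its earliest slot is position 3 + 1 = 4.

4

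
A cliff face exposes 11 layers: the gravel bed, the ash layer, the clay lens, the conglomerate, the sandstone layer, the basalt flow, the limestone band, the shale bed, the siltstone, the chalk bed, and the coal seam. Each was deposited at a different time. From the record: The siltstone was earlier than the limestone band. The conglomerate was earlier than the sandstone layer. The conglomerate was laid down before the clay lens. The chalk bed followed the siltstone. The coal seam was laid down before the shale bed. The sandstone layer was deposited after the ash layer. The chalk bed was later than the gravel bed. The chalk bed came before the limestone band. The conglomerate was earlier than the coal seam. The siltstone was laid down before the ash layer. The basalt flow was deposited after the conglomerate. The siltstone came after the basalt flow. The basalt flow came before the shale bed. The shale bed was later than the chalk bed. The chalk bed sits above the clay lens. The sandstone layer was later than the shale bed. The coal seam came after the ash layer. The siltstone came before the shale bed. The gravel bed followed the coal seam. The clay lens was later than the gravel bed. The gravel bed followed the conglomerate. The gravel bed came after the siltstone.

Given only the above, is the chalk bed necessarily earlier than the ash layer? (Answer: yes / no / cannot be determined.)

Tracing the constraints gives the ash layer → the coal seam → the gravel bed → the chalk bed, so the ash layer must come before the chalk bed.
That means the chalk bed cannot be before the ash layer.

no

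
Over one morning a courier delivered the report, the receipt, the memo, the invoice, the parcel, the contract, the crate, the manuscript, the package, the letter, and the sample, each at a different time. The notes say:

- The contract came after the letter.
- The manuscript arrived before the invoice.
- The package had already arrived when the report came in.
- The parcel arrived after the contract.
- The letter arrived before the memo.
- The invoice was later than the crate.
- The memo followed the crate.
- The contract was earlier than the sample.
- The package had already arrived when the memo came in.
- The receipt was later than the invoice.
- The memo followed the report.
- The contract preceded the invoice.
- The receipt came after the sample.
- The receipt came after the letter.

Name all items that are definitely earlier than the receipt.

the contract, the crate, the invoice, the letter, the manuscript, the sample

Directly stated before the receipt: the invoice, the letter, and the sample.
The contract reaches the receipt via the contract → the invoice → the receipt.
The crate reaches the receipt via the crate → the invoice → the receipt.
The manuscript reaches the receipt via the manuscript → the invoice → the receipt.
No chain forces the report (or any of the others) ahead of the receipt.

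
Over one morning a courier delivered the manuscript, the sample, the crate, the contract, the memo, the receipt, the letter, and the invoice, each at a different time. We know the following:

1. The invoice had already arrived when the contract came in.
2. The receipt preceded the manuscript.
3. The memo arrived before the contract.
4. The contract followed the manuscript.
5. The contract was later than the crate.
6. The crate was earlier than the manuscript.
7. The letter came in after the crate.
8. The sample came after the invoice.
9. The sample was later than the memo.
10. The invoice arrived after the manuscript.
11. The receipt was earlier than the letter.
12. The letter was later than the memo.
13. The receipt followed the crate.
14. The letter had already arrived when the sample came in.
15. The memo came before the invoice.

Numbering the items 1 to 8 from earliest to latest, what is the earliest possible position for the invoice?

5

The crate, the manuscript, the memo, and the receipt must all come before the invoice — 4 forced predecessors.
Nothing else is forced ahead of the invoice, so its earliest slot is position 4 + 1 = 5.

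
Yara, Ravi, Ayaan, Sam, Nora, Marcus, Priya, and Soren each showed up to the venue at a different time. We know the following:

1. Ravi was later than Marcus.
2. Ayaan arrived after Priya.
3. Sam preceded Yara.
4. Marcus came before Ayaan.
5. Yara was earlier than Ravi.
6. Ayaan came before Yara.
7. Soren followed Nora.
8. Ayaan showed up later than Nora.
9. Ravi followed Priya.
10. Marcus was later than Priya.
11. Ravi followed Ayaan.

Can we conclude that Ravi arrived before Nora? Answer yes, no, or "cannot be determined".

Tracing the constraints gives Nora → Ayaan → Ravi, so Nora must come before Ravi.
That means Ravi cannot be before Nora.

no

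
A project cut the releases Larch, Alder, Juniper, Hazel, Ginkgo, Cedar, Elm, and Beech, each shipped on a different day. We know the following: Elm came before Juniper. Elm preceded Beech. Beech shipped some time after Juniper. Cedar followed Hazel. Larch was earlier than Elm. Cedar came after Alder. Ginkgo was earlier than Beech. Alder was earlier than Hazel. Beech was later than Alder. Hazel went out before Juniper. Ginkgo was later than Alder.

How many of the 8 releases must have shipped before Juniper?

4

Directly stated before Juniper: Elm and Hazel.
Alder reaches Juniper via Alder → Hazel → Juniper.
Larch reaches Juniper via Larch → Elm → Juniper.
No chain forces Ginkgo (or any of the others) ahead of Juniper.
That's Alder, Elm, Hazel, and Larch — 4 in all.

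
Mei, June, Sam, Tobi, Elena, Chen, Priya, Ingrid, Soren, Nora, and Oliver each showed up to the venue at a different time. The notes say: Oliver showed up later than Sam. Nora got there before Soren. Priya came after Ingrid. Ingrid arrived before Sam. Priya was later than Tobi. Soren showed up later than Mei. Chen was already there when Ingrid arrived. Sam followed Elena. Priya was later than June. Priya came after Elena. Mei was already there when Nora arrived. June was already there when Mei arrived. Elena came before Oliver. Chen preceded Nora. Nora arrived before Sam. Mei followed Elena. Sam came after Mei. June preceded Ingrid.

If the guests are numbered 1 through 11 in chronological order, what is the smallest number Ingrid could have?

3

Chen and June must both come before Ingrid — 2 forced predecessors.
Nothing else is forced ahead of Ingrid, so their earliest slot is position 2 + 1 = 3.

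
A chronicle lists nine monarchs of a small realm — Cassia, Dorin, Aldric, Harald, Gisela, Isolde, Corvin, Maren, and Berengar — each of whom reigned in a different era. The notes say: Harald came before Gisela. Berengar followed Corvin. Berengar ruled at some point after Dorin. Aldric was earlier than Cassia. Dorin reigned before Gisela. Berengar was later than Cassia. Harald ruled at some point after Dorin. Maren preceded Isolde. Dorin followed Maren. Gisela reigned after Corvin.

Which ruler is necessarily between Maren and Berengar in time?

Tracing the constraints gives Maren → Dorin → Berengar, so Dorin sits after Maren and before Berengar.
No other ruler is forced both after Maren and before Berengar.

Dorin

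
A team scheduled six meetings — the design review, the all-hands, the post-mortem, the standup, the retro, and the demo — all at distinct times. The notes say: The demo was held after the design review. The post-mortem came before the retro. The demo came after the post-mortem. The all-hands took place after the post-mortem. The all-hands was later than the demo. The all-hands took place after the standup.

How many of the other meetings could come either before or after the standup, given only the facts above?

Forced after the standup: the all-hands.
That leaves the demo, the design review, the post-mortem, and the retro with no forced order relative to the standup — 4.

4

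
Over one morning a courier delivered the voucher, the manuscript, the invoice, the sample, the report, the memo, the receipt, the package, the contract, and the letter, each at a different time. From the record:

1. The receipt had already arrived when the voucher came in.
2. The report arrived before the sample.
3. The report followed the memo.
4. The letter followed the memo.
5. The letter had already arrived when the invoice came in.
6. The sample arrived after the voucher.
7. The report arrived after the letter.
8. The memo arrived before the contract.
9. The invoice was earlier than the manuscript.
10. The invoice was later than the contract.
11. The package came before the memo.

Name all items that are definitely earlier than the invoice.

Directly stated before the invoice: the contract and the letter.
The memo reaches the invoice via the memo → the letter → the invoice.
The package reaches the invoice via the package → the memo → the letter → the invoice.
No chain forces the report (or any of the others) ahead of the invoice.

the contract, the letter, the memo, the package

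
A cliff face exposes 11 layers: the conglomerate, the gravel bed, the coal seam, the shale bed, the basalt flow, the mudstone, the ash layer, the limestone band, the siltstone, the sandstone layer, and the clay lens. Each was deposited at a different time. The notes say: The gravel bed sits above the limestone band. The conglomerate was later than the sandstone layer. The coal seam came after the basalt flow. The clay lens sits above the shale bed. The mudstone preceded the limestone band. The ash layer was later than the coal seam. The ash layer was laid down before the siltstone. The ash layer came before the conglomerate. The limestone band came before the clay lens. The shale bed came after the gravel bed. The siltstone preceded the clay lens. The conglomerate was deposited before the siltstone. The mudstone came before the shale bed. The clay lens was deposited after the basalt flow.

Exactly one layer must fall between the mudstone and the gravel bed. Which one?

the limestone band

Tracing the constraints gives the mudstone → the limestone band → the gravel bed, so the limestone band sits after the mudstone and before the gravel bed.
No other layer is forced both after the mudstone and before the gravel bed.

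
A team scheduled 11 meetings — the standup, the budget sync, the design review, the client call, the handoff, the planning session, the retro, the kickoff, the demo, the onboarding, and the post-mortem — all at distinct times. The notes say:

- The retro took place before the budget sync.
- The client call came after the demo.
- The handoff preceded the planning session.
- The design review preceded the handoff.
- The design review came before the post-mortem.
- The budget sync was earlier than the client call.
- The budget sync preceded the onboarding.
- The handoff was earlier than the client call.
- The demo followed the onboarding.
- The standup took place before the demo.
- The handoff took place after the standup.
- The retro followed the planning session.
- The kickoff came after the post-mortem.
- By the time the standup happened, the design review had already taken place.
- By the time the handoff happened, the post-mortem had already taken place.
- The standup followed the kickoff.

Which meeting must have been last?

Every other meeting has a chain of constraints placing it before the client call, so the client call is last.

the client call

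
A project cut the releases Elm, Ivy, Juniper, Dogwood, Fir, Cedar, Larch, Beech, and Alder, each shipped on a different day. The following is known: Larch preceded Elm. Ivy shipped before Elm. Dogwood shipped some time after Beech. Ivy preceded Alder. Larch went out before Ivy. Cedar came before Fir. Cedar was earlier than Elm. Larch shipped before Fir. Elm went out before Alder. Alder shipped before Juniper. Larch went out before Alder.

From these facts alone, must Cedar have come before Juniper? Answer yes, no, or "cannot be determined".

yes

Chain the constraints: Cedar → Elm → Alder → Juniper. Each link is directly stated, so Cedar comes before Juniper.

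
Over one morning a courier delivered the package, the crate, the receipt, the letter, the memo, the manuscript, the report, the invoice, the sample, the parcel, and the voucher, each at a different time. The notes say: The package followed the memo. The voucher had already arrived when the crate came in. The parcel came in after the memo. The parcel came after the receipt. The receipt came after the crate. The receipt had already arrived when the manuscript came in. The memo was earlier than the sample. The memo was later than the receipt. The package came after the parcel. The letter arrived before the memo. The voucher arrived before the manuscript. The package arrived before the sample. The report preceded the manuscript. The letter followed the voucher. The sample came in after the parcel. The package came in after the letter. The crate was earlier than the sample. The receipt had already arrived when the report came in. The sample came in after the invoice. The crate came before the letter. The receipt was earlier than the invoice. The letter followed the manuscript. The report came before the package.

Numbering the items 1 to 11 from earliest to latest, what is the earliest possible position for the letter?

6

The crate, the manuscript, the receipt, the report, and the voucher must all come before the letter — 5 forced predecessors.
Nothing else is forced ahead of the letter, so its earliest slot is position 5 + 1 = 6.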